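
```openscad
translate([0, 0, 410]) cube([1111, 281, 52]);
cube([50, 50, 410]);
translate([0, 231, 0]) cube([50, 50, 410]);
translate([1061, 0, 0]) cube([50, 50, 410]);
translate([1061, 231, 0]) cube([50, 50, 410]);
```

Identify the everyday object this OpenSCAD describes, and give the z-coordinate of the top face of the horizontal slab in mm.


A bench. The seat-top height is 462 mm.

A long slab on four corner posts — a bench. The slab sits at z = 410 with thickness 52, so the top is 410 + 52 = 462 mm.


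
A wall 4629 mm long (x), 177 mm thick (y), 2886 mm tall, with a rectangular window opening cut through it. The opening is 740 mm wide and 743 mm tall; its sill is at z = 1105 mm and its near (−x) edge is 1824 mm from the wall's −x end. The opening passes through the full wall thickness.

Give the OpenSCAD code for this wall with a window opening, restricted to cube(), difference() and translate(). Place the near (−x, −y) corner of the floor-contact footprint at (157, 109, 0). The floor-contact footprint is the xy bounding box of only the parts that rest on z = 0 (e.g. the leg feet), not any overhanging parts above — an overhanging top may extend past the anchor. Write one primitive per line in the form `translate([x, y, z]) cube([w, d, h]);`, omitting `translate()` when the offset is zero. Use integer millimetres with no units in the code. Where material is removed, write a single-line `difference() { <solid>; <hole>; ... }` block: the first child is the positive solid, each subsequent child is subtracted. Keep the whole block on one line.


difference() { translate([157, 109, 0]) cube([4629, 177, 2886]); translate([1981, 109, 1105]) cube([740, 177, 743]); }


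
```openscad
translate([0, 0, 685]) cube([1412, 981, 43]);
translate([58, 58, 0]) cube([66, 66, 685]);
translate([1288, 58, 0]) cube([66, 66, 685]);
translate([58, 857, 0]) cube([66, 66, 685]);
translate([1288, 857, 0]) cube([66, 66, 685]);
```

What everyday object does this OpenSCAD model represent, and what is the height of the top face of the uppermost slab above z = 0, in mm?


A table. The table height is 728 mm.

A 1412×981×43 slab sits at z = 685 on four 66 mm square posts — a table. The top surface is at 685 + 43 = 728 mm.


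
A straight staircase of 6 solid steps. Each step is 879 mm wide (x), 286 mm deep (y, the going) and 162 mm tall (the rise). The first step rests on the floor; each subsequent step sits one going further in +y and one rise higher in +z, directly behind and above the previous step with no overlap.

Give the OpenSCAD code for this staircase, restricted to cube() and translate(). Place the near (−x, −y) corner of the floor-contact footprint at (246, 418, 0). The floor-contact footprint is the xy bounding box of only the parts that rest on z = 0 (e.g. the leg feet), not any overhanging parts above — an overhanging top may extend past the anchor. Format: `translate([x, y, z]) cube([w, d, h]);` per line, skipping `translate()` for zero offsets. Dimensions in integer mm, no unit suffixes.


translate([246, 418, 0]) cube([879, 286, 162]);
translate([246, 704, 162]) cube([879, 286, 162]);
translate([246, 990, 324]) cube([879, 286, 162]);
translate([246, 1276, 486]) cube([879, 286, 162]);
translate([246, 1562, 648]) cube([879, 286, 162]);
translate([246, 1848, 810]) cube([879, 286, 162]);


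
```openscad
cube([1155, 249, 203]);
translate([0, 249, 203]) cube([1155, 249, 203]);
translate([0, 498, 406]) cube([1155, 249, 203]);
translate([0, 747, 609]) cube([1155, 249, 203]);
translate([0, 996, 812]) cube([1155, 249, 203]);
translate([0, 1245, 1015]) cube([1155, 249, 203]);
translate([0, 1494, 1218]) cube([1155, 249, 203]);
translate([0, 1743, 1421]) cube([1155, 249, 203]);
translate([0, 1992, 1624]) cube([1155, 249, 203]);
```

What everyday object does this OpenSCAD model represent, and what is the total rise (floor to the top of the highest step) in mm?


A staircase. The total rise is 1827 mm.

9 identical blocks, each offset up and back from the previous — a staircase. Each step is 203 mm tall and there are 9 of them, so the total rise is 9 × 203 = 1827 mm.


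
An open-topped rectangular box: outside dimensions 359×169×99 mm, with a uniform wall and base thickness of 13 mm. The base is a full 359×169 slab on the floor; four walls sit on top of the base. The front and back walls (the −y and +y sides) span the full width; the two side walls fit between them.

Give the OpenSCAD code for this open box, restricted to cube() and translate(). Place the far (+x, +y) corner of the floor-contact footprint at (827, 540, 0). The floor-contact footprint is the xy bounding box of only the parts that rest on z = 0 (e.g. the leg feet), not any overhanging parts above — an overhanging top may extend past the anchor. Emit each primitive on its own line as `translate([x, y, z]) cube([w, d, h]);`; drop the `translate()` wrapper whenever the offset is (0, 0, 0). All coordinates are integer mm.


translate([468, 371, 0]) cube([359, 169, 13]);
translate([468, 371, 13]) cube([359, 13, 86]);
translate([468, 527, 13]) cube([359, 13, 86]);
translate([468, 384, 13]) cube([13, 143, 86]);
translate([814, 384, 13]) cube([13, 143, 86]);


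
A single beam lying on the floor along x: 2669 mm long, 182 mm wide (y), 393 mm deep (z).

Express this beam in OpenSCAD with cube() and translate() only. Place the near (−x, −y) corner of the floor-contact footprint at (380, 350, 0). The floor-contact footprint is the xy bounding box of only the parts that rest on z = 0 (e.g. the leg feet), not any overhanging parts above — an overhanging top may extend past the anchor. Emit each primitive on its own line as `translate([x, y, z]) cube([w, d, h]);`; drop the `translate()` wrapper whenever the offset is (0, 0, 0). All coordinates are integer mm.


translate([380, 350, 0]) cube([2669, 182, 393]);


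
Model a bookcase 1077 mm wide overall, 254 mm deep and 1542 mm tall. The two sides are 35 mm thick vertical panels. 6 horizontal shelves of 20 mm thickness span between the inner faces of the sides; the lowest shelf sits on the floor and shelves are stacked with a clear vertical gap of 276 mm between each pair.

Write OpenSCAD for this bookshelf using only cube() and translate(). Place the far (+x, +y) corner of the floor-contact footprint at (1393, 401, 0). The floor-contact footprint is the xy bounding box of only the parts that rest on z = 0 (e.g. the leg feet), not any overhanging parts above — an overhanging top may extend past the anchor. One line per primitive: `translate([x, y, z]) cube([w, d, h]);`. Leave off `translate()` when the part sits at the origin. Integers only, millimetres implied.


translate([316, 147, 0]) cube([35, 254, 1542]);
translate([1358, 147, 0]) cube([35, 254, 1542]);
translate([351, 147, 0]) cube([1007, 254, 20]);
translate([351, 147, 296]) cube([1007, 254, 20]);
translate([351, 147, 592]) cube([1007, 254, 20]);
translate([351, 147, 888]) cube([1007, 254, 20]);
translate([351, 147, 1184]) cube([1007, 254, 20]);
translate([351, 147, 1480]) cube([1007, 254, 20]);


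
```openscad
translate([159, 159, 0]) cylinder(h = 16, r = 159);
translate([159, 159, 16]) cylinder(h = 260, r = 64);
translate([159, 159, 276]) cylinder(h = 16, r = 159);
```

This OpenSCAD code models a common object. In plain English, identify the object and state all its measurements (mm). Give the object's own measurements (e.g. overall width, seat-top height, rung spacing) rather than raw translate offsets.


A spool: two coaxial disc flanges of radius 159 mm and thickness 16 mm, joined by a core cylinder of radius 64 mm and height 260 mm. The lower flange rests on z = 0 and the three cylinders share a vertical axis.


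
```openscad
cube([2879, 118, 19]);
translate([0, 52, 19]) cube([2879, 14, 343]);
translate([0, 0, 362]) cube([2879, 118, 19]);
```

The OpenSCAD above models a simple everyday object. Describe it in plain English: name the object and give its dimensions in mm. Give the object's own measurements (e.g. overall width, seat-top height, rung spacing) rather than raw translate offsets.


An I-beam lying along x, 2879 mm long. Overall section height 381 mm. Two flanges 118 mm wide (y) and 19 mm thick, one on the floor and one at the top; a web 14 mm thick runs between them, centred on the flange width.


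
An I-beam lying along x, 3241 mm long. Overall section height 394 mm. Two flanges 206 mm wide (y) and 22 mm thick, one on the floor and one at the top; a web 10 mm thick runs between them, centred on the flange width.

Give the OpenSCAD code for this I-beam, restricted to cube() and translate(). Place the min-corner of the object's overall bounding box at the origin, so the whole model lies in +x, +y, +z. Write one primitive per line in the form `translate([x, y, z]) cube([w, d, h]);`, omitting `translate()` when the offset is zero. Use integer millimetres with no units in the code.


cube([3241, 206, 22]);
translate([0, 98, 22]) cube([3241, 10, 350]);
translate([0, 0, 372]) cube([3241, 206, 22]);


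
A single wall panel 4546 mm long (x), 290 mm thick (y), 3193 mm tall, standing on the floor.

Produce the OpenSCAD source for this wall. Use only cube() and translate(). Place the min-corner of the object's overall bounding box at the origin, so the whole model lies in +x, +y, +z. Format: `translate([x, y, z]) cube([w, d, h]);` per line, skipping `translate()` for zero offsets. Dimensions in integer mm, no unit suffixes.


cube([4546, 290, 3193]);


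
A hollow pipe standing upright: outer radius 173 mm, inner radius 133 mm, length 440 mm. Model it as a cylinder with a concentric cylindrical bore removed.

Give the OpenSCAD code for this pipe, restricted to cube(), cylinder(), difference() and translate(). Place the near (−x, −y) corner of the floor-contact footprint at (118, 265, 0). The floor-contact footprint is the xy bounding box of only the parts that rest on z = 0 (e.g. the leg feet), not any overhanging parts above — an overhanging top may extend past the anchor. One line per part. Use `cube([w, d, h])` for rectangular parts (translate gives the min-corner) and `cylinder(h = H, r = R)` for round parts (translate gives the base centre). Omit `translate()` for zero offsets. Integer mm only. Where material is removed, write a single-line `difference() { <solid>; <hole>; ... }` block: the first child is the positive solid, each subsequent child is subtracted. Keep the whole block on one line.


difference() { translate([291, 438, 0]) cylinder(h = 440, r = 173); translate([291, 438, 0]) cylinder(h = 440, r = 133); }


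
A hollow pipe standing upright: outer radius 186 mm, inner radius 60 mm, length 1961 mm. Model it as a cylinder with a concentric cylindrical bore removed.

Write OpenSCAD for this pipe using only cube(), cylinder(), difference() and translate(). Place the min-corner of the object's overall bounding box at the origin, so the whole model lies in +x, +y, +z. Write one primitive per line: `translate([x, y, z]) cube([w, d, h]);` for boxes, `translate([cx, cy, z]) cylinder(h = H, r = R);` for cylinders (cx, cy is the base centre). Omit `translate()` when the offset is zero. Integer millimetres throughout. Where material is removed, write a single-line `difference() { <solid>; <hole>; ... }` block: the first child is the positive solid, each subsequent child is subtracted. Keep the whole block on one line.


difference() { translate([186, 186, 0]) cylinder(h = 1961, r = 186); translate([186, 186, 0]) cylinder(h = 1961, r = 60); }


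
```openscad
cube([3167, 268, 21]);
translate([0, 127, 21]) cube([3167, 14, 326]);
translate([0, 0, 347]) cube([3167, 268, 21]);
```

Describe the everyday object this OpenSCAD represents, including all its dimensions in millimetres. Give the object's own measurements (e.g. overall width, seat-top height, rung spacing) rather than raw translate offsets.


An I-beam lying along x, 3167 mm long. Overall section height 368 mm. Two flanges 268 mm wide (y) and 21 mm thick, one on the floor and one at the top; a web 14 mm thick runs between them, centred on the flange width.


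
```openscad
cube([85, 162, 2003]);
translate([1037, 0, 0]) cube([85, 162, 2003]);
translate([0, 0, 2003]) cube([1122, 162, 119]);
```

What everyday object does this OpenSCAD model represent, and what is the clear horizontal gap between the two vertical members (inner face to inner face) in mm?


A door frame. The clear opening width is 952 mm.

Two 2003 mm tall posts with a header on top — a door frame. The left jamb is 85 mm wide at x = 0; the right jamb starts at x = 1037. The clear opening is 1037 − 85 = 952 mm.


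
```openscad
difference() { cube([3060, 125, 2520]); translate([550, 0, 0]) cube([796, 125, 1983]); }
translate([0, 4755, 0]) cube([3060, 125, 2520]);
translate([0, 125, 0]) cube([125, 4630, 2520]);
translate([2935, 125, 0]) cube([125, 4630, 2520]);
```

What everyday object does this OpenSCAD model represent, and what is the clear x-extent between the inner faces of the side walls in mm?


A single room. The interior width is 2810 mm.

Four walls enclosing a rectangle with a door in the front wall — a room. Outside width 3060 minus two 125 mm walls gives 2810 mm.


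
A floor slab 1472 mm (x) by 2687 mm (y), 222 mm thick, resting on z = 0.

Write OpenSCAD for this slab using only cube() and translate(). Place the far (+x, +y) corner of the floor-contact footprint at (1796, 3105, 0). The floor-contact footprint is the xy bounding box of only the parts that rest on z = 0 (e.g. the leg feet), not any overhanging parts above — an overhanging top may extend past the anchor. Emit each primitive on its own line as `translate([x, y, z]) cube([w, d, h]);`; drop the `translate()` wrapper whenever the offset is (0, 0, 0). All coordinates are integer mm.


translate([324, 418, 0]) cube([1472, 2687, 222]);


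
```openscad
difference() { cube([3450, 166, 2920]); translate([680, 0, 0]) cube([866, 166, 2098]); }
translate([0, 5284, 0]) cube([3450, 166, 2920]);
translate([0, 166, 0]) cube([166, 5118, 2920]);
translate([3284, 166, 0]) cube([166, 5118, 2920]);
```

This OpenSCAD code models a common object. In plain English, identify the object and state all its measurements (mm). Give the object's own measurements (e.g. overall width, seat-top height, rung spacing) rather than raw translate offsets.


A single room: four walls, each 2920 mm tall and 166 mm thick, enclosing an outside footprint 3450×5450 mm (x × y), no floor or roof. The front and back walls (−y and +y sides) run the full x-width; the side walls fit between their inner faces. A door opening 866 mm wide and 2098 mm tall is cut through the front wall from the floor up, its −x edge 680 mm from the wall's −x end.


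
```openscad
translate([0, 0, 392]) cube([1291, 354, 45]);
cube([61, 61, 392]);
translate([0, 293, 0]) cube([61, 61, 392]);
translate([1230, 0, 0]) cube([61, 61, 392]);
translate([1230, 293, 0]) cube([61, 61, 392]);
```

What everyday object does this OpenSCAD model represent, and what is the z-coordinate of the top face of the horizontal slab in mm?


A bench. The seat-top height is 437 mm.

A long slab on four corner posts — a bench. The slab sits at z = 392 with thickness 45, so the top is 392 + 45 = 437 mm.


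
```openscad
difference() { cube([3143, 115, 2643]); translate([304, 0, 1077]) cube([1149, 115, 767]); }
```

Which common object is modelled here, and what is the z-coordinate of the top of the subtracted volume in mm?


A wall with a window opening. The window head height is 1844 mm.

A wall with a rectangular opening subtracted — a window. Sill at z = 1077, opening 767 mm tall, so the head is at 1077 + 767 = 1844 mm.


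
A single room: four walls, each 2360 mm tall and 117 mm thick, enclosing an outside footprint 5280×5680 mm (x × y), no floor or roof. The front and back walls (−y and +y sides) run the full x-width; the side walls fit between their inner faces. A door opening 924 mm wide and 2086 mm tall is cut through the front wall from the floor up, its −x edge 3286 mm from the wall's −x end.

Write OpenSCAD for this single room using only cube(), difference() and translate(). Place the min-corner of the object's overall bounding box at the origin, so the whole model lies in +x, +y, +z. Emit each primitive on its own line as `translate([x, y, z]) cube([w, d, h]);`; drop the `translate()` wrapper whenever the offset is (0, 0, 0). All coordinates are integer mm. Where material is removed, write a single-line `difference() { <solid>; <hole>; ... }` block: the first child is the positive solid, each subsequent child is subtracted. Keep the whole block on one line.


difference() { cube([5280, 117, 2360]); translate([3286, 0, 0]) cube([924, 117, 2086]); }
translate([0, 5563, 0]) cube([5280, 117, 2360]);
translate([0, 117, 0]) cube([117, 5446, 2360]);
translate([5163, 117, 0]) cube([117, 5446, 2360]);


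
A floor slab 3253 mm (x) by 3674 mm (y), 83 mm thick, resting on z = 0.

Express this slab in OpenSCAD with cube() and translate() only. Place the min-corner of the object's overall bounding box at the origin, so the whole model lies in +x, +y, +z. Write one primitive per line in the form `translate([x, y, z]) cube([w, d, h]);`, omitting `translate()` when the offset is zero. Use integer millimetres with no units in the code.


cube([3253, 3674, 83]);


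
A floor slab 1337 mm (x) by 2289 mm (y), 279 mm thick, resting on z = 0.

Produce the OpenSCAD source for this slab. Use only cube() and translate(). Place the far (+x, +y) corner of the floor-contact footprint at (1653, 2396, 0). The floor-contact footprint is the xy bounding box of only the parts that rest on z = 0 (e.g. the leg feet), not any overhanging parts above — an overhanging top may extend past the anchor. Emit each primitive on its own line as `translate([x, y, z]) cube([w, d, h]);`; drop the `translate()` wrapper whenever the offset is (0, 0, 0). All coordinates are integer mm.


translate([316, 107, 0]) cube([1337, 2289, 279]);


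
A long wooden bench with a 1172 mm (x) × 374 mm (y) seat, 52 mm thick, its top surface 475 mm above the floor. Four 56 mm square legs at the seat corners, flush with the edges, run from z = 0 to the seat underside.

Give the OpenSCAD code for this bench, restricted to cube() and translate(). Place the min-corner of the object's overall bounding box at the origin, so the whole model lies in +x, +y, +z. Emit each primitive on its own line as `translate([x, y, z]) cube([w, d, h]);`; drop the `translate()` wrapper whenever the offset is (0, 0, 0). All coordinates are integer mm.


// leg_h = 475 − 52 = 423
translate([0, 0, 423]) cube([1172, 374, 52]);
cube([56, 56, 423]);
translate([0, 318, 0]) cube([56, 56, 423]);
translate([1116, 0, 0]) cube([56, 56, 423]);
translate([1116, 318, 0]) cube([56, 56, 423]);


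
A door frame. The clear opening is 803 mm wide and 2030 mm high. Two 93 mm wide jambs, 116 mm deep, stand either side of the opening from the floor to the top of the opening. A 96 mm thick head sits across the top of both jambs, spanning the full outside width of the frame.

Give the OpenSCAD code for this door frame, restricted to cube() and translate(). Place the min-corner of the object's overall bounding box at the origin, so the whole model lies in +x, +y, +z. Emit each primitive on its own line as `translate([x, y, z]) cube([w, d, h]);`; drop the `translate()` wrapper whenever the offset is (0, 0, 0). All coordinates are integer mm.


cube([93, 116, 2030]);
translate([896, 0, 0]) cube([93, 116, 2030]);
translate([0, 0, 2030]) cube([989, 116, 96]);


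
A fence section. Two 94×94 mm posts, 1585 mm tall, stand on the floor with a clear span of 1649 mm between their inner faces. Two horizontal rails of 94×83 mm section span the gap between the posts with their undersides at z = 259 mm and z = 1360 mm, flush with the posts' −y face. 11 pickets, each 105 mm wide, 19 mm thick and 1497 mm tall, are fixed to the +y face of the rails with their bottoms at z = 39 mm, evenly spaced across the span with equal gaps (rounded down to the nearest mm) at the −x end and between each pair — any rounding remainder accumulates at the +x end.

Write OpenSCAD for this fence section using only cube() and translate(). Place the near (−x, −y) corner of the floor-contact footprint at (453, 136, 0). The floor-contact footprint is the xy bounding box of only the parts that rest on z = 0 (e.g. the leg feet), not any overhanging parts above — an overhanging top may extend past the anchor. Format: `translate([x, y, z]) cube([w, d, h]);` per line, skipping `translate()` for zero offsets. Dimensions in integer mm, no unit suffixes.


translate([453, 136, 0]) cube([94, 94, 1585]);
translate([2196, 136, 0]) cube([94, 94, 1585]);
translate([547, 136, 259]) cube([1649, 94, 83]);
translate([547, 136, 1360]) cube([1649, 94, 83]);
translate([588, 230, 39]) cube([105, 19, 1497]);
translate([734, 230, 39]) cube([105, 19, 1497]);
translate([880, 230, 39]) cube([105, 19, 1497]);
translate([1026, 230, 39]) cube([105, 19, 1497]);
translate([1172, 230, 39]) cube([105, 19, 1497]);
translate([1318, 230, 39]) cube([105, 19, 1497]);
translate([1464, 230, 39]) cube([105, 19, 1497]);
translate([1610, 230, 39]) cube([105, 19, 1497]);
translate([1756, 230, 39]) cube([105, 19, 1497]);
translate([1902, 230, 39]) cube([105, 19, 1497]);
translate([2048, 230, 39]) cube([105, 19, 1497]);


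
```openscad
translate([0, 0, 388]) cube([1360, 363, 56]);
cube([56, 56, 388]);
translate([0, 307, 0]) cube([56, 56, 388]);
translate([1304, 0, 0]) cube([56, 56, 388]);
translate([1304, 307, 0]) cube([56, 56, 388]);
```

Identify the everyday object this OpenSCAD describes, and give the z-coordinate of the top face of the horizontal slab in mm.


A bench. The seat-top height is 444 mm.

A long slab on four corner posts — a bench. The slab sits at z = 388 with thickness 56, so the top is 388 + 56 = 444 mm.


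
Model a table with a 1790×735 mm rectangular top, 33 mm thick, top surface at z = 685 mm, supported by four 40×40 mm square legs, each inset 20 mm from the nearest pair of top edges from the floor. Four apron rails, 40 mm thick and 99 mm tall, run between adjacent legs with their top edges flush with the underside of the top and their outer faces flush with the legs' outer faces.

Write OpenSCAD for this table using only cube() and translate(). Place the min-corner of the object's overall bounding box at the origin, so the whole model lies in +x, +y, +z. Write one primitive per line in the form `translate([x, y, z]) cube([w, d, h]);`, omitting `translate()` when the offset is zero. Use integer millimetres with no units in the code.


translate([0, 0, 652]) cube([1790, 735, 33]);
translate([20, 20, 0]) cube([40, 40, 652]);
translate([1730, 20, 0]) cube([40, 40, 652]);
translate([20, 675, 0]) cube([40, 40, 652]);
translate([1730, 675, 0]) cube([40, 40, 652]);
translate([60, 20, 553]) cube([1670, 40, 99]);
translate([60, 675, 553]) cube([1670, 40, 99]);
translate([20, 60, 553]) cube([40, 615, 99]);
translate([1730, 60, 553]) cube([40, 615, 99]);


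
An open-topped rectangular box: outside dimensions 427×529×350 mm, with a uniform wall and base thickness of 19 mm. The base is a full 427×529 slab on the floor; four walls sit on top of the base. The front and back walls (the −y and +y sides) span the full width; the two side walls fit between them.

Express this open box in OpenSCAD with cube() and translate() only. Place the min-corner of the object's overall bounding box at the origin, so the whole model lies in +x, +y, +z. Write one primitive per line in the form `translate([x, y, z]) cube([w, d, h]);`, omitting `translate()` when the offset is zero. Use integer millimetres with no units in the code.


cube([427, 529, 19]);
translate([0, 0, 19]) cube([427, 19, 331]);
translate([0, 510, 19]) cube([427, 19, 331]);
translate([0, 19, 19]) cube([19, 491, 331]);
translate([408, 19, 19]) cube([19, 491, 331]);


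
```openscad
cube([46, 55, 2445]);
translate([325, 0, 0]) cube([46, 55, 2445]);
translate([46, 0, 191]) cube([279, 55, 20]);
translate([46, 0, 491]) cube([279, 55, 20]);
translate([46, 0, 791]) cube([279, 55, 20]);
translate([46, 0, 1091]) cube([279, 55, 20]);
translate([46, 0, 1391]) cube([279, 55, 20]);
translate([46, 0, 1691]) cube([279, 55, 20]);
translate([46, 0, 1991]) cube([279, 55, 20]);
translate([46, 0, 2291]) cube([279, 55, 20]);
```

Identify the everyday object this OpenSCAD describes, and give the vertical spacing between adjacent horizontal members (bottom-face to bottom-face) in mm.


A ladder. The rung spacing is 300 mm.

Two tall 46×55 posts with 8 short bars between them — a ladder. Adjacent rungs sit at z = 191 and z = 491, so the spacing is 491 − 191 = 300 mm.


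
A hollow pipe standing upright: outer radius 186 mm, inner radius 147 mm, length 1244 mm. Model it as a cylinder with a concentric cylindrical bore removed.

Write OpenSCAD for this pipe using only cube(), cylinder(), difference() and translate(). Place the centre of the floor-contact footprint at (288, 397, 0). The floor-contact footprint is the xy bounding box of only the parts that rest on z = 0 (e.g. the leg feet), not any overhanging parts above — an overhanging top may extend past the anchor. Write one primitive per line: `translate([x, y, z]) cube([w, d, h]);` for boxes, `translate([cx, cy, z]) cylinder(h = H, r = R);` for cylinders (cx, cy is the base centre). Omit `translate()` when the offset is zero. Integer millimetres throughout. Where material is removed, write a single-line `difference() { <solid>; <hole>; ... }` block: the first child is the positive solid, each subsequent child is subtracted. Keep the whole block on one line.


difference() { translate([288, 397, 0]) cylinder(h = 1244, r = 186); translate([288, 397, 0]) cylinder(h = 1244, r = 147); }


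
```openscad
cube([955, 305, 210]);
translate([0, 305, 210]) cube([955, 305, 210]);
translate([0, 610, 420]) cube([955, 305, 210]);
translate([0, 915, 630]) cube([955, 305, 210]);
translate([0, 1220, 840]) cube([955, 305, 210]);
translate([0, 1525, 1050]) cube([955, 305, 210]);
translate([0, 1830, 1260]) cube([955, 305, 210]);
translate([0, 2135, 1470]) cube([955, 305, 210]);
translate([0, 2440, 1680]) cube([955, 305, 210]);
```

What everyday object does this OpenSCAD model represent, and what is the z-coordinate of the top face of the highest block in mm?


A staircase. The total rise is 1890 mm.

9 identical blocks, each offset up and back from the previous — a staircase. Each step is 210 mm tall and there are 9 of them, so the total rise is 9 × 210 = 1890 mm.


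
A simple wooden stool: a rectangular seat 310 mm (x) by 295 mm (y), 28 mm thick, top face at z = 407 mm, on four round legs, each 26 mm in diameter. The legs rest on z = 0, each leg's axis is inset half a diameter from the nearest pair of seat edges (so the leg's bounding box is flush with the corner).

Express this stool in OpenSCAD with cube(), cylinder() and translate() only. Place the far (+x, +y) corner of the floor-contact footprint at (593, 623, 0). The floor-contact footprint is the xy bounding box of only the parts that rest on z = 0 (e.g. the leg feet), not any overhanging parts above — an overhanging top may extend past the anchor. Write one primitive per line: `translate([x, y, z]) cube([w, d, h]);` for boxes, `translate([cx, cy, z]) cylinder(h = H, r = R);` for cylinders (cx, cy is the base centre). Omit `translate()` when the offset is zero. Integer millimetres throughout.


// leg_h = 407 - 28 = 379
translate([283, 328, 379]) cube([310, 295, 28]);
translate([296, 341, 0]) cylinder(h = 379, r = 13);
translate([580, 341, 0]) cylinder(h = 379, r = 13);
translate([296, 610, 0]) cylinder(h = 379, r = 13);
translate([580, 610, 0]) cylinder(h = 379, r = 13);


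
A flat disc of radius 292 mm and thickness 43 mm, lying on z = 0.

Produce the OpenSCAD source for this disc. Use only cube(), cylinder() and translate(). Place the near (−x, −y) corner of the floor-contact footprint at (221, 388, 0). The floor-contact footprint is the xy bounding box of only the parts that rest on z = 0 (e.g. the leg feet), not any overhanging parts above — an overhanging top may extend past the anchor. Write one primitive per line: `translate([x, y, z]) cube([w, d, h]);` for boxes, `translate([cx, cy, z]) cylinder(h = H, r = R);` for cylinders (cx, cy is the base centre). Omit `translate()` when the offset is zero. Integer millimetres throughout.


translate([513, 680, 0]) cylinder(h = 43, r = 292);


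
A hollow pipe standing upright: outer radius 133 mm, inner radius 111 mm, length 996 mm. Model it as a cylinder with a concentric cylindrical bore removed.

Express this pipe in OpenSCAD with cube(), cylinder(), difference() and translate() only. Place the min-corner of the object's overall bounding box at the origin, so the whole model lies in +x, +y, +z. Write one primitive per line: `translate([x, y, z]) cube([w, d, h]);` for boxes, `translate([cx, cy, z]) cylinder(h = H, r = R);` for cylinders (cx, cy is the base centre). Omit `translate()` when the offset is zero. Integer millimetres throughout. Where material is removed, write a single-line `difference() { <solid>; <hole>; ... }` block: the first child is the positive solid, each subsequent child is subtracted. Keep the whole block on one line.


difference() { translate([133, 133, 0]) cylinder(h = 996, r = 133); translate([133, 133, 0]) cylinder(h = 996, r = 111); }


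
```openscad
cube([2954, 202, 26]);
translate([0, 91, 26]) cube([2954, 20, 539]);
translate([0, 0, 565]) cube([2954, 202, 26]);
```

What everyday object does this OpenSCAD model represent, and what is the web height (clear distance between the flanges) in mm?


An I-beam. The web height is 539 mm.

Two wide flanges with a thin centred web — an I-beam. Overall 591 mm minus two 26 mm flanges gives a web of 591 − 2·26 = 539 mm.


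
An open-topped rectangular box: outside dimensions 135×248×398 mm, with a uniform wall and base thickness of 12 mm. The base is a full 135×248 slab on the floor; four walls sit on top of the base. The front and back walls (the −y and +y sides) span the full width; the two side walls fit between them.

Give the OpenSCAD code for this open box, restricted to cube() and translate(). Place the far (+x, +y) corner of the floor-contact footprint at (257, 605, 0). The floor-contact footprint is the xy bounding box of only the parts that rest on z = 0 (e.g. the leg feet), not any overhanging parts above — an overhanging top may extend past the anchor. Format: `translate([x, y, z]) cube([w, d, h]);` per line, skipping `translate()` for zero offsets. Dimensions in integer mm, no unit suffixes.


translate([122, 357, 0]) cube([135, 248, 12]);
translate([122, 357, 12]) cube([135, 12, 386]);
translate([122, 593, 12]) cube([135, 12, 386]);
translate([122, 369, 12]) cube([12, 224, 386]);
translate([245, 369, 12]) cube([12, 224, 386]);


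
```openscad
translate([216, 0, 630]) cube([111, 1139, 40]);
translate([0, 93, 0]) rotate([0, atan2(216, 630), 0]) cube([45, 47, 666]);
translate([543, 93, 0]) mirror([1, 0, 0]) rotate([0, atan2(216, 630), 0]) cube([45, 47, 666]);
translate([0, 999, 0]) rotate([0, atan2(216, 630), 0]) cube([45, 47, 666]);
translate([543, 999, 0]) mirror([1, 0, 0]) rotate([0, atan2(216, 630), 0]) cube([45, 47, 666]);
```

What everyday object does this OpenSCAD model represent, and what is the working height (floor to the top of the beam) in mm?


A sawhorse. The overall height is 670 mm.

A beam across two mirrored pairs of raked legs — a sawhorse. The beam's underside is at z = 630 (matching the legs' vertical rise in atan2(216, 630)) and the beam is 40 mm tall, so its top is at 630 + 40 = 670 mm. The raked legs top out at the beam's underside, so that is the highest point.


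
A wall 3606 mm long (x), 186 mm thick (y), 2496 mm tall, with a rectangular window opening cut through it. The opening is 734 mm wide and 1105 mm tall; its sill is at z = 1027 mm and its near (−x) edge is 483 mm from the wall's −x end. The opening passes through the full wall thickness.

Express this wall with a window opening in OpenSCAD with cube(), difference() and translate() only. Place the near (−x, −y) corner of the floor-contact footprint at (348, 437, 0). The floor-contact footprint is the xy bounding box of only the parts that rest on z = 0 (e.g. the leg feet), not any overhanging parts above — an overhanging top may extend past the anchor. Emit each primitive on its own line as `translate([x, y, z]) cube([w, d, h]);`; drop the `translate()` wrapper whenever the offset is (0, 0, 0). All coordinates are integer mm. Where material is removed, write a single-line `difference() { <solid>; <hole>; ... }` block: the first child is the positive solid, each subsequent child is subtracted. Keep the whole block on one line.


difference() { translate([348, 437, 0]) cube([3606, 186, 2496]); translate([831, 437, 1027]) cube([734, 186, 1105]); }


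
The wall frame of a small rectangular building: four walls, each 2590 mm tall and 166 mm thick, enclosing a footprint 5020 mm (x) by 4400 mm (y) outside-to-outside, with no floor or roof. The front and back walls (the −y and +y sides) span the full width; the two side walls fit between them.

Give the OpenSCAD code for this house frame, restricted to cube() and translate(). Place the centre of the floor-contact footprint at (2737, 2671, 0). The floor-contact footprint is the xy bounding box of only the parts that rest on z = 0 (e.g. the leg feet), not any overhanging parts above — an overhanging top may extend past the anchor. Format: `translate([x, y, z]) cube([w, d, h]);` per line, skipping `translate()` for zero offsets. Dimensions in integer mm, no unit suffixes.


translate([227, 471, 0]) cube([5020, 166, 2590]);
translate([227, 4705, 0]) cube([5020, 166, 2590]);
translate([227, 637, 0]) cube([166, 4068, 2590]);
translate([5081, 637, 0]) cube([166, 4068, 2590]);


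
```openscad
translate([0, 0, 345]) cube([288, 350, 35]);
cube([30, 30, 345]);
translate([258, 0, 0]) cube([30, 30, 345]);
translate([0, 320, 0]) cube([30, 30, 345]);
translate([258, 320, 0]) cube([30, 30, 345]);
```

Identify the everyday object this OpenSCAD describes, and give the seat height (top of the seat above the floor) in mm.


A stool. The seat height is 380 mm.

A 288×350×35 slab at z = 345 on four corner posts — a stool. The seat top is 345 + 35 = 380 mm.


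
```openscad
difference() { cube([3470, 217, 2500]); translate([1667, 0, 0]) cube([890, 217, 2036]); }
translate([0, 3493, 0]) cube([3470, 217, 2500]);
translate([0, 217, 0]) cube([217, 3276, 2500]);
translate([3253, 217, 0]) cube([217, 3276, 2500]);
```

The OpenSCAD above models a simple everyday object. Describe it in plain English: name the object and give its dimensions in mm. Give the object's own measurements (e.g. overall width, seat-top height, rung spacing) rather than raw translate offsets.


A single room: four walls, each 2500 mm tall and 217 mm thick, enclosing an outside footprint 3470×3710 mm (x × y), no floor or roof. The front and back walls (−y and +y sides) run the full x-width; the side walls fit between their inner faces. A door opening 890 mm wide and 2036 mm tall is cut through the front wall from the floor up, its −x edge 1667 mm from the wall's −x end.


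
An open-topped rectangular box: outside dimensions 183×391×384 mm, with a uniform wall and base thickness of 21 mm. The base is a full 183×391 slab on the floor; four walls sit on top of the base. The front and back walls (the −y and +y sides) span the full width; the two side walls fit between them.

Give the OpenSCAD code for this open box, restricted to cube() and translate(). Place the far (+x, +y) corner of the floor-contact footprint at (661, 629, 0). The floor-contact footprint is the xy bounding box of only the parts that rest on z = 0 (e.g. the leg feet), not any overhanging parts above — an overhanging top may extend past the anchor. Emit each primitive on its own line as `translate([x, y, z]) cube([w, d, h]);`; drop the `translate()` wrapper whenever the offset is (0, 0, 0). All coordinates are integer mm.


translate([478, 238, 0]) cube([183, 391, 21]);
translate([478, 238, 21]) cube([183, 21, 363]);
translate([478, 608, 21]) cube([183, 21, 363]);
translate([478, 259, 21]) cube([21, 349, 363]);
translate([640, 259, 21]) cube([21, 349, 363]);


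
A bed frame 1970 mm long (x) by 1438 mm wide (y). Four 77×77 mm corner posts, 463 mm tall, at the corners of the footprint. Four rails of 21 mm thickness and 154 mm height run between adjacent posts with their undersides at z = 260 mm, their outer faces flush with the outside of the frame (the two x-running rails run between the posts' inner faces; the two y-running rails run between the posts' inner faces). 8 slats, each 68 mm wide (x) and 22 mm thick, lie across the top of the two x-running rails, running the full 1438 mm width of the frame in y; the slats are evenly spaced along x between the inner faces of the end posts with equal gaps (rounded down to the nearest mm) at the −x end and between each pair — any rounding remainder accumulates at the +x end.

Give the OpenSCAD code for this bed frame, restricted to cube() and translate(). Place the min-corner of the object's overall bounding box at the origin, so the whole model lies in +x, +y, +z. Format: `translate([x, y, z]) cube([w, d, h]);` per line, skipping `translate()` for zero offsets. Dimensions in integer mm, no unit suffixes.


// slat z = rail_z + rail_h = 260 + 154 = 414
// slat gap = ⌊(1816 − 8·68) / 9⌋ = 141
cube([77, 77, 463]);
translate([0, 1361, 0]) cube([77, 77, 463]);
translate([1893, 0, 0]) cube([77, 77, 463]);
translate([1893, 1361, 0]) cube([77, 77, 463]);
translate([77, 0, 260]) cube([1816, 21, 154]);
translate([77, 1417, 260]) cube([1816, 21, 154]);
translate([0, 77, 260]) cube([21, 1284, 154]);
translate([1949, 77, 260]) cube([21, 1284, 154]);
translate([218, 0, 414]) cube([68, 1438, 22]);
translate([427, 0, 414]) cube([68, 1438, 22]);
translate([636, 0, 414]) cube([68, 1438, 22]);
translate([845, 0, 414]) cube([68, 1438, 22]);
translate([1054, 0, 414]) cube([68, 1438, 22]);
translate([1263, 0, 414]) cube([68, 1438, 22]);
translate([1472, 0, 414]) cube([68, 1438, 22]);
translate([1681, 0, 414]) cube([68, 1438, 22]);


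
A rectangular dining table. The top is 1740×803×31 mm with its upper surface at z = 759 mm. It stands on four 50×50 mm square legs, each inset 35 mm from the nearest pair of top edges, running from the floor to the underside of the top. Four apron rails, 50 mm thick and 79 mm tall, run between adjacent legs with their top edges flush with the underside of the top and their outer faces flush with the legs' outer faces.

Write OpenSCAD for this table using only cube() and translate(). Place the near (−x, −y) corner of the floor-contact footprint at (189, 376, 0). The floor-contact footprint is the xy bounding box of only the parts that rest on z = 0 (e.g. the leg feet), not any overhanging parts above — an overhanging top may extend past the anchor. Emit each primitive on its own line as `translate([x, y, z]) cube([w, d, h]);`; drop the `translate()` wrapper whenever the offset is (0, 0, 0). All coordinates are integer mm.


// leg_h = 759 - 31 = 728
// apron z = 728 - 79 = 649
translate([154, 341, 728]) cube([1740, 803, 31]);
translate([189, 376, 0]) cube([50, 50, 728]);
translate([1809, 376, 0]) cube([50, 50, 728]);
translate([189, 1059, 0]) cube([50, 50, 728]);
translate([1809, 1059, 0]) cube([50, 50, 728]);
translate([239, 376, 649]) cube([1570, 50, 79]);
translate([239, 1059, 649]) cube([1570, 50, 79]);
translate([189, 426, 649]) cube([50, 633, 79]);
translate([1809, 426, 649]) cube([50, 633, 79]);


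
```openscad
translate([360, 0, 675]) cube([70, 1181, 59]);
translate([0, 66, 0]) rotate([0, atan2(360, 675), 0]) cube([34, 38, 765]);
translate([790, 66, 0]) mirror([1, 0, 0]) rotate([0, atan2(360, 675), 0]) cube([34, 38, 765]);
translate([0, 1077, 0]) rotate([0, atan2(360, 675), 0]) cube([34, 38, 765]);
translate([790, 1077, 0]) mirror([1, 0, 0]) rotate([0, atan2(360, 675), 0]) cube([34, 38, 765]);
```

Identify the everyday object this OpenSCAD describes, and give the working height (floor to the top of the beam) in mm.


A sawhorse. The overall height is 734 mm.

A beam across two mirrored pairs of raked legs — a sawhorse. The beam's underside is at z = 675 (matching the legs' vertical rise in atan2(360, 675)) and the beam is 59 mm tall, so its top is at 675 + 59 = 734 mm. The raked legs top out at the beam's underside, so that is the highest point.
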